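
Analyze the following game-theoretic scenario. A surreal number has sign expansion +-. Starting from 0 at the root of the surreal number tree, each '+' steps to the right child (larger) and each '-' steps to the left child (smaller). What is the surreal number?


Sign expansion: +-
Rule: track bounds (lo, hi), initially (-inf, +inf). On '+', the current value becomes lo and we move to the simplest number in (value, hi): value + 1 if hi = +inf, otherwise the midpoint (value + hi)/2. On '-', the current value becomes hi and we move to value - 1 if lo = -inf, otherwise the midpoint (lo + value)/2.
Start at 0.
Step 1: sign = +, move right. Bounds: (0, +inf). Value = 1
Step 2: sign = -, move left. Bounds: (0, 1). Value = 1/2
The surreal number with sign expansion +- is 1/2.

1/2


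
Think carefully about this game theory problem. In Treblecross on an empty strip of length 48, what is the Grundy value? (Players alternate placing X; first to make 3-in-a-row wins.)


Treblecross: place X on empty cells; 3-in-a-row wins.
Playing within two cells of an existing X lets the opponent win at once, so sensible play treats the cells i-2..i+2 around each X as dead. The player left with no safe cell loses, so this is a normal-play take-away game on strips of safe cells.
Placing X at cell i (0-indexed) of a strip of k safe cells leaves independent strips of sizes max(0, i-2) and max(0, k-i-3). Hence G(k) = mex{ G(max(0,i-2)) XOR G(max(0,k-i-3)) : 0 <= i < k }, with G(0) = 0.
G(1): splits (0,0):0^0=0 -> mex({0}) = 1
G(2): splits (0,0):0^0=0 -> mex({0}) = 1
G(3): splits (0,0):0^0=0 -> mex({0}) = 1
G(4): splits (0,1):0^1=1 (0,0):0^0=0 -> mex({0, 1}) = 2
G(5): splits (0,2):0^1=1 (0,1):0^1=1 (0,0):0^0=0 -> mex({0, 1}) = 2
G(6) = mex({1}) = 0
G(7) = mex({0, 1, 2}) = 3
G(8) = mex({0, 1, 2}) = 3
G(9) = mex({0, 2}) = 1
G(10) = mex({0, 2, 3}) = 1
G(11) = mex({0, 3}) = 1
G(12) = mex({1, 3}) = 0
G(13) = mex({0, 1, 2, 3}) = 4
G(14) = mex({0, 1, 2}) = 3
G(15) = mex({0, 1, 2}) = 3
G(16) = mex({0, 1, 2, 4}) = 3
G(17) = mex({0, 1, 3, 4}) = 2
G(18) = mex({0, 1, 3, 4}) = 2
G(19) = mex({0, 1, 3, 5}) = 2
G(20) = mex({0, 1, 2, 3, 5}) = 4
G(21) = mex({0, 1, 2, 3, 5}) = 4
G(22) = mex({1, 2, 6}) = 0
G(23) = mex({0, 1, 2, 3, 4, 6}) = 5
G(24) = mex({0, 1, 2, 3, 4}) = 5
G(25) = mex({0, 1, 3, 4, 7}) = 2
G(26) = mex({0, 1, 3, 4, 5, 7}) = 2
G(27) = mex({0, 1, 3, 5}) = 2
G(28) = mex({0, 1, 2, 5}) = 3
G(29) = mex({0, 1, 2, 4, 5, 6}) = 3
G(30) = mex({1, 2, 4, 6}) = 0
G(31) = mex({0, 1, 2, 3, 4, 6}) = 5
G(32) = mex({1, 2, 3, 4, 7}) = 0
G(33) = mex({0, 3, 7}) = 1
G(34) = mex({0, 2, 3, 5, 7}) = 1
G(35) = mex({0, 2, 3, 5, 6}) = 1
G(36) = mex({0, 1, 2, 5, 6}) = 3
G(37) = mex({0, 1, 2, 4, 5, 6}) = 3
G(38) = mex({0, 1, 2, 4}) = 3
G(39) = mex({0, 1, 2, 3, 4, 7}) = 5
G(40) = mex({0, 1, 2, 3, 4, 5, 7}) = 6
G(41) = mex({0, 1, 2, 3, 5, 7}) = 4
G(42) = mex({0, 1, 2, 3, 5, 6, 7}) = 4
G(43) = mex({0, 2, 3, 5, 6}) = 1
G(44) = mex({1, 2, 3, 4, 5, 6}) = 0
G(45) = mex({0, 1, 2, 3, 4, 6, 7}) = 5
G(46) = mex({0, 1, 2, 3, 4, 7}) = 5
G(47) = mex({0, 1, 2, 3, 4, 5, 7}) = 6
G(48) = mex({0, 1, 2, 3, 4, 5, 7}) = 6
Therefore G(48) = 6.

6


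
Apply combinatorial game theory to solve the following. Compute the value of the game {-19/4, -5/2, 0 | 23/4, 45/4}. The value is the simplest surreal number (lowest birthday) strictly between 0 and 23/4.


Left options: {-19/4, -5/2, 0}, max = 0
Right options: {23/4, 45/4}, min = 23/4
All options are numbers and max(Left) < min(Right), so by the simplicity theorem the value is the simplest (earliest-born) number strictly between 0 and 23/4.
Integers 1 through 5 all lie strictly between 0 and 23/4.
Among integers, the simplest (lowest birthday = smallest |n|; 0 is born on day 0, +-n on day n) is 1.
No non-integer in the interval can be simpler: if x is a non-integer in the interval, then floor(x) or ceil(x) also lies in the interval (the interval contains an integer), and both are proper prefixes of x's sign expansion, i.e. born earlier. So the game value is 1.
Game value = 1

1


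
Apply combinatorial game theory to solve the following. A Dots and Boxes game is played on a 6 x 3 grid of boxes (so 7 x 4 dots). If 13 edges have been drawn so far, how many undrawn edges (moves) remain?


Grid: 6 x 3 boxes, i.e. 7 rows and 4 columns of dots.
Horizontal edges: (rows + 1) * cols = 7 * 3 = 21
Vertical edges: rows * (cols + 1) = 6 * 4 = 24
Total edges: 21 + 24 = 45
Edges drawn: 13
Remaining: 45 - 13 = 32

32


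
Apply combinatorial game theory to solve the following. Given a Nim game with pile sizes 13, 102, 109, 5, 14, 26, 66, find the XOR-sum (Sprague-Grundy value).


We need the XOR (exclusive or) of all pile sizes.
After XOR-ing pile 1 (size 13): 0 XOR 13 = 13
After XOR-ing pile 2 (size 102): 13 XOR 102 = 107
After XOR-ing pile 3 (size 109): 107 XOR 109 = 6
After XOR-ing pile 4 (size 5): 6 XOR 5 = 3
After XOR-ing pile 5 (size 14): 3 XOR 14 = 13
After XOR-ing pile 6 (size 26): 13 XOR 26 = 23
After XOR-ing pile 7 (size 66): 23 XOR 66 = 85
The Nim-value of this position is 85.

85


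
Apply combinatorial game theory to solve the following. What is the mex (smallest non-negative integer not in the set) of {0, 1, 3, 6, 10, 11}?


Set = {0, 1, 3, 6, 10, 11}
0 is in the set.
1 is in the set.
2 is NOT in the set. This is the mex.
mex = 2

2


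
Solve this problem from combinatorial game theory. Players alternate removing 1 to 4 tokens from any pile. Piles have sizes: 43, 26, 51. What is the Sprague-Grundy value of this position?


Subtraction set: {1, 2, 3, 4}
For this subtraction set, G(n) = n mod 5 (period = max + 1 = 5).
Pile 1 (size 43): G(43) = 43 mod 5 = 3
Pile 2 (size 26): G(26) = 26 mod 5 = 1
Pile 3 (size 51): G(51) = 51 mod 5 = 1
Total Grundy value = XOR of all: 3 XOR 1 XOR 1 = 3

3


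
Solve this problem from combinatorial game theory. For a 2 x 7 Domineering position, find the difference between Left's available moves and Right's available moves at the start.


Board is 2 x 7 (rows x cols).
Left (vertical) placements: (rows-1) * cols = 1 * 7 = 7
Right (horizontal) placements: rows * (cols-1) = 2 * 6 = 12
Advantage = Left - Right = 7 - 12 = -5

-5


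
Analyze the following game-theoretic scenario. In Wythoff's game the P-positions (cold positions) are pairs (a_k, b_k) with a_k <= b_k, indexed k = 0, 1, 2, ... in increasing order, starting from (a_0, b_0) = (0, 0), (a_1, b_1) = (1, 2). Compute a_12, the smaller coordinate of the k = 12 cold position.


By Wythoff's theorem, a_k = floor(k * phi) and b_k = floor(k * phi^2) = a_k + k, where phi = (1 + sqrt(5))/2 is the golden ratio.
phi = (1 + sqrt(5))/2 = 1.618034
k = 12
k * phi = 12 * 1.618034 = 19.416408
a_12 = floor(k * phi) = 19

19


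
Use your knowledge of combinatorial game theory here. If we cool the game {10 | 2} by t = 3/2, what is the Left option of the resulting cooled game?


Original game: {10 | 2} (a switch {a | b} with a > b).
Cooling by t (for t below the temperature (a - b)/2 = 4) taxes each move by t: {a | b} cooled by t is {a - t | b + t}.
Cooling amount: t = 3/2
Cooled Left option: 10 - 3/2 = 17/2
Cooled Right option: 2 + 3/2 = 7/2
Cooled game: {17/2 | 7/2}
Left option = 17/2

17/2


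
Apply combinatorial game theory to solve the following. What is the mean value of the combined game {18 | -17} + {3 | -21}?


G1 = {18 | -17}, G2 = {3 | -21}
Each is a switch {a | b} with numbers a > b; its mean value is (a + b)/2, and mean value is additive over game sums: m(G1 + G2) = m(G1) + m(G2).
Mean of G1 = (18 + (-17))/2 = 1/2 = 1/2
Mean of G2 = (3 + (-21))/2 = -18/2 = -9
Mean of G1 + G2 = 1/2 + -9 = -17/2

-17/2


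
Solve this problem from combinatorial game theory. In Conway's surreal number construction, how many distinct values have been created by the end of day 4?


Day 0: {|} = 0 is born. Count = 1.
Day n: the number of surreal numbers born by day n is 2^(n+1) - 1.
By day 0: 2^1 - 1 = 1
By day 1: 2^2 - 1 = 3
By day 2: 2^3 - 1 = 7
By day 3: 2^4 - 1 = 15
By day 4: 2^5 - 1 = 31
By day 4: 31 surreal numbers.

31


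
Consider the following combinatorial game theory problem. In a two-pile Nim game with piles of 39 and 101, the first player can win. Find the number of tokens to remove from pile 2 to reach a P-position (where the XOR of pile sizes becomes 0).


Piles: 39 and 101
Current XOR: 39 XOR 101 = 66 (non-zero, so this is an N-position).
To make the XOR zero, we need to find a move that balances the piles.
For pile 2 (size 101): target = 101 XOR 66 = 39
We reduce pile 2 from 101 to 39.
Tokens removed: 101 - 39 = 62
Verification: 39 XOR 39 = 0

62


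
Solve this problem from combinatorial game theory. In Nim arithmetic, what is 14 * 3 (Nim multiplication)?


Nim multiplication is bilinear over XOR: (u XOR v) * w = (u*w) XOR (v*w).
So we split each operand into its bit components and XOR the pairwise Nim products.
14 = 2 + 4 + 8 (as XOR of powers of 2).
3 = 1 + 2 (as XOR of powers of 2).
Using the standard Nim-product table on single bits:
  2*2 = 3,   2*4 = 8,   2*8 = 12,
  4*4 = 6,   4*8 = 11,  8*8 = 13,
and  1*x = x (identity), k*l = l*k (commutative).
Pairwise Nim products:
  2 * 1 = 2
  2 * 2 = 3
  4 * 1 = 4
  4 * 2 = 8
  8 * 1 = 8
  8 * 2 = 12
XOR them: 2 XOR 3 XOR 4 XOR 8 XOR 8 XOR 12 = 9.
Result: 14 * 3 = 9 (in Nim).

9


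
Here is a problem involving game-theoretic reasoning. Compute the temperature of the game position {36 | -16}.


The game is {36 | -16}, a switch {a | b} with numbers a > b.
Cooling {a | b} by t gives {a - t | b + t}, which stops being hot when a - t = b + t, i.e. at t = (a - b)/2. So the temperature of a switch is (a - b)/2.
Temperature = (Left option - Right option) / 2
= (36 - (-16)) / 2
= 52 / 2
= 26

26


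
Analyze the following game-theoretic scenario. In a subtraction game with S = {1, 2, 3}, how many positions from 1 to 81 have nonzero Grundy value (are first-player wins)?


Subtraction set S = {1, 2, 3}, so G(n) = n mod 4.
G(n) = 0 when n is a multiple of 4.
Multiples of 4 in [1, 81]: 20
N-positions (nonzero Grundy) = 81 - 20 = 61

61


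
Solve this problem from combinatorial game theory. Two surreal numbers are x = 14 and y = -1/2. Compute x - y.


x = 14, y = -1/2
Converting to common denominator: 2
x = 28/2, y = -1/2
x - y = 14 - -1/2 = 29/2

29/2


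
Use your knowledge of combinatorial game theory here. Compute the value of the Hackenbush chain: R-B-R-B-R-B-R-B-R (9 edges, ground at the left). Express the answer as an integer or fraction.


Edges (from ground): R-B-R-B-R-B-R-B-R
By Berlekamp's sign-expansion rule, a Blue-Red Hackenbush stalk has the value of the surreal number whose sign sequence is the edge sequence with B -> + and R -> -.
Sign sequence: -+-+-+-+-
Trace the sign expansion in the surreal number tree, starting from 0:
Edge 1: R (sign -) -> bounds (-inf, 0), value = -1
Edge 2: B (sign +) -> bounds (-1, 0), value = -1/2
Edge 3: R (sign -) -> bounds (-1, -1/2), value = -3/4
Edge 4: B (sign +) -> bounds (-3/4, -1/2), value = -5/8
Edge 5: R (sign -) -> bounds (-3/4, -5/8), value = -11/16
Edge 6: B (sign +) -> bounds (-11/16, -5/8), value = -21/32
Edge 7: R (sign -) -> bounds (-11/16, -21/32), value = -43/64
Edge 8: B (sign +) -> bounds (-43/64, -21/32), value = -85/128
Edge 9: R (sign -) -> bounds (-43/64, -85/128), value = -171/256
Game value = -171/256

-171/256


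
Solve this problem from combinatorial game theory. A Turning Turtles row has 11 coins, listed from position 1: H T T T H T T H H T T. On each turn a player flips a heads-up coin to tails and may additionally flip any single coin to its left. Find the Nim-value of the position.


Coins: H T T T H T T H H T T
Key fact: a single head at position k behaves exactly like a Nim heap of size k (turning it to T and optionally flipping a coin at j < k corresponds to moving the heap from k to j, or to 0), and heads combine as a disjunctive sum (two heads at the same place would cancel, matching j XOR j = 0). So the Nim-value is the XOR of the 1-indexed positions of the heads.
Face-up positions (1-indexed): [1, 5, 8, 9]
XOR 0 with 1: 0 XOR 1 = 1
XOR 1 with 5: 1 XOR 5 = 4
XOR 4 with 8: 4 XOR 8 = 12
XOR 12 with 9: 12 XOR 9 = 5
Nim-value = 5

5


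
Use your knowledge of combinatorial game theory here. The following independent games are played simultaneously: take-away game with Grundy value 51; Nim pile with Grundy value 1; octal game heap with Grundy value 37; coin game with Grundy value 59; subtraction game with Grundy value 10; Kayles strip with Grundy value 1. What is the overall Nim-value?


By the Sprague-Grundy theorem, the Grundy value of a sum of games is the XOR of individual Grundy values.
take-away game: Grundy value = 51. Running XOR: 0 XOR 51 = 51
Nim pile: Grundy value = 1. Running XOR: 51 XOR 1 = 50
octal game heap: Grundy value = 37. Running XOR: 50 XOR 37 = 23
coin game: Grundy value = 59. Running XOR: 23 XOR 59 = 44
subtraction game: Grundy value = 10. Running XOR: 44 XOR 10 = 38
Kayles strip: Grundy value = 1. Running XOR: 38 XOR 1 = 39
The combined Grundy value is 39.

39


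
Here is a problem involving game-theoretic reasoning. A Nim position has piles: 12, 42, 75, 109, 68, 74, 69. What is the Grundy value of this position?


We need the XOR (exclusive or) of all pile sizes.
After XOR-ing pile 1 (size 12): 0 XOR 12 = 12
After XOR-ing pile 2 (size 42): 12 XOR 42 = 38
After XOR-ing pile 3 (size 75): 38 XOR 75 = 109
After XOR-ing pile 4 (size 109): 109 XOR 109 = 0
After XOR-ing pile 5 (size 68): 0 XOR 68 = 68
After XOR-ing pile 6 (size 74): 68 XOR 74 = 14
After XOR-ing pile 7 (size 69): 14 XOR 69 = 75
The Nim-value of this position is 75.

75


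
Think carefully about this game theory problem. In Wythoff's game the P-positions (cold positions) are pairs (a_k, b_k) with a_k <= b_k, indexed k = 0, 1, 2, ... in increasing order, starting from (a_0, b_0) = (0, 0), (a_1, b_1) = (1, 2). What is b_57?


By Wythoff's theorem, a_k = floor(k * phi) and b_k = floor(k * phi^2) = a_k + k, where phi = (1 + sqrt(5))/2 is the golden ratio.
phi = (1 + sqrt(5))/2 = 1.618034
phi^2 = phi + 1 = 2.618034
k = 57
k * phi^2 = 57 * 2.618034 = 149.227937
b_57 = floor(k * phi^2) = 149 (check: a_57 + k = 92 + 57 = 149)

149


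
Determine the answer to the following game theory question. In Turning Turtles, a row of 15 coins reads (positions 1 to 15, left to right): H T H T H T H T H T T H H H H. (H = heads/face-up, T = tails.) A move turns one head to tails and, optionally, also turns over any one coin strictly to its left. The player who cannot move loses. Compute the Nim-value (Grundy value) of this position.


Coins: H T H T H T H T H T T H H H H
Key fact: a single head at position k behaves exactly like a Nim heap of size k (turning it to T and optionally flipping a coin at j < k corresponds to moving the heap from k to j, or to 0), and heads combine as a disjunctive sum (two heads at the same place would cancel, matching j XOR j = 0). So the Nim-value is the XOR of the 1-indexed positions of the heads.
Face-up positions (1-indexed): [1, 3, 5, 7, 9, 12, 13, 14, 15]
XOR 0 with 1: 0 XOR 1 = 1
XOR 1 with 3: 1 XOR 3 = 2
XOR 2 with 5: 2 XOR 5 = 7
XOR 7 with 7: 7 XOR 7 = 0
XOR 0 with 9: 0 XOR 9 = 9
XOR 9 with 12: 9 XOR 12 = 5
XOR 5 with 13: 5 XOR 13 = 8
XOR 8 with 14: 8 XOR 14 = 6
XOR 6 with 15: 6 XOR 15 = 9
Nim-value = 9

9


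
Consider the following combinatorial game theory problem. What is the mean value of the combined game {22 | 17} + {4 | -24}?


G1 = {22 | 17}, G2 = {4 | -24}
Each is a switch {a | b} with numbers a > b; its mean value is (a + b)/2, and mean value is additive over game sums: m(G1 + G2) = m(G1) + m(G2).
Mean of G1 = (22 + (17))/2 = 39/2 = 39/2
Mean of G2 = (4 + (-24))/2 = -20/2 = -10
Mean of G1 + G2 = 39/2 + -10 = 19/2

19/2


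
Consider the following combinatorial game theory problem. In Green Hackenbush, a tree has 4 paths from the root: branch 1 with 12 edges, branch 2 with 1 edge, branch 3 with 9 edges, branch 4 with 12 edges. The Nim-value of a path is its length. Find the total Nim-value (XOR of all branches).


The tree has 4 branches from the ground vertex.
In Green Hackenbush, the Nim-value of a simple path of length k is k.
Branch 1: length 12, Nim-value = 12
Branch 2: length 1, Nim-value = 1
Branch 3: length 9, Nim-value = 9
Branch 4: length 12, Nim-value = 12
Total Nim-value = XOR of all branch values:
0 XOR 12 = 12
12 XOR 1 = 13
13 XOR 9 = 4
4 XOR 12 = 8
Nim-value of the tree = 8

8


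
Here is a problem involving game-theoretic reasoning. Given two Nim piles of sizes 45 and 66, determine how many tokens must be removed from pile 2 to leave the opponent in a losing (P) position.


Piles: 45 and 66
Current XOR: 45 XOR 66 = 111 (non-zero, so this is an N-position).
To make the XOR zero, we need to find a move that balances the piles.
For pile 2 (size 66): target = 66 XOR 111 = 45
We reduce pile 2 from 66 to 45.
Tokens removed: 66 - 45 = 21
Verification: 45 XOR 45 = 0

21


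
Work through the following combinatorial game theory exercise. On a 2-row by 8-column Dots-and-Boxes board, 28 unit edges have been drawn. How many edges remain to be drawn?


Grid: 2 x 8 boxes, i.e. 3 rows and 9 columns of dots.
Horizontal edges: (rows + 1) * cols = 3 * 8 = 24
Vertical edges: rows * (cols + 1) = 2 * 9 = 18
Total edges: 24 + 18 = 42
Edges drawn: 28
Remaining: 42 - 28 = 14

14


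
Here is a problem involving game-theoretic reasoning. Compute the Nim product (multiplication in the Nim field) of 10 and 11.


Nim multiplication is bilinear over XOR: (u XOR v) * w = (u*w) XOR (v*w).
So we split each operand into its bit components and XOR the pairwise Nim products.
10 = 2 + 8 (as XOR of powers of 2).
11 = 1 + 2 + 8 (as XOR of powers of 2).
Using the standard Nim-product table on single bits:
  2*2 = 3,   2*4 = 8,   2*8 = 12,
  4*4 = 6,   4*8 = 11,  8*8 = 13,
and  1*x = x (identity), k*l = l*k (commutative).
Pairwise Nim products:
  2 * 1 = 2
  2 * 2 = 3
  2 * 8 = 12
  8 * 1 = 8
  8 * 2 = 12
  8 * 8 = 13
XOR them: 2 XOR 3 XOR 12 XOR 8 XOR 12 XOR 13 = 4.
Result: 10 * 11 = 4 (in Nim).

4


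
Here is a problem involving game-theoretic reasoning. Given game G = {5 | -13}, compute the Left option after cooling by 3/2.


Original game: {5 | -13} (a switch {a | b} with a > b).
Cooling by t (for t below the temperature (a - b)/2 = 9) taxes each move by t: {a | b} cooled by t is {a - t | b + t}.
Cooling amount: t = 3/2
Cooled Left option: 5 - 3/2 = 7/2
Cooled Right option: -13 + 3/2 = -23/2
Cooled game: {7/2 | -23/2}
Left option = 7/2

7/2


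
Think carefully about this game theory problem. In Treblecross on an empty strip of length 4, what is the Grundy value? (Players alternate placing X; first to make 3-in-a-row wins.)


Treblecross: place X on empty cells; 3-in-a-row wins.
Playing within two cells of an existing X lets the opponent win at once, so sensible play treats the cells i-2..i+2 around each X as dead. The player left with no safe cell loses, so this is a normal-play take-away game on strips of safe cells.
Placing X at cell i (0-indexed) of a strip of k safe cells leaves independent strips of sizes max(0, i-2) and max(0, k-i-3). Hence G(k) = mex{ G(max(0,i-2)) XOR G(max(0,k-i-3)) : 0 <= i < k }, with G(0) = 0.
G(1): splits (0,0):0^0=0 -> mex({0}) = 1
G(2): splits (0,0):0^0=0 -> mex({0}) = 1
G(3): splits (0,0):0^0=0 -> mex({0}) = 1
G(4): splits (0,1):0^1=1 (0,0):0^0=0 -> mex({0, 1}) = 2
Therefore G(4) = 2.

2


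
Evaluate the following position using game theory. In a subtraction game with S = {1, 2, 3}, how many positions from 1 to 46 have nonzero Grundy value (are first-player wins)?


Subtraction set S = {1, 2, 3}, so G(n) = n mod 4.
G(n) = 0 when n is a multiple of 4.
Multiples of 4 in [1, 46]: 11
N-positions (nonzero Grundy) = 46 - 11 = 35

35


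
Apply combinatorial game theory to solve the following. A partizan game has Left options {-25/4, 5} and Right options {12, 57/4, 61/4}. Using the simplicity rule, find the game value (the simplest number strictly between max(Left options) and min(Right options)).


Left options: {-25/4, 5}, max = 5
Right options: {12, 57/4, 61/4}, min = 12
All options are numbers and max(Left) < min(Right), so by the simplicity theorem the value is the simplest (earliest-born) number strictly between 5 and 12.
Integers 6 through 11 all lie strictly between 5 and 12.
Among integers, the simplest (lowest birthday = smallest |n|; 0 is born on day 0, +-n on day n) is 6.
No non-integer in the interval can be simpler: if x is a non-integer in the interval, then floor(x) or ceil(x) also lies in the interval (the interval contains an integer), and both are proper prefixes of x's sign expansion, i.e. born earlier. So the game value is 6.
Game value = 6

6


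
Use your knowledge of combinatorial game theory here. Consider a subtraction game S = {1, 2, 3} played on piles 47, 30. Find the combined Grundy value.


Subtraction set: {1, 2, 3}
For this subtraction set, G(n) = n mod 4 (period = max + 1 = 4).
Pile 1 (size 47): G(47) = 47 mod 4 = 3
Pile 2 (size 30): G(30) = 30 mod 4 = 2
Total Grundy value = XOR of all: 3 XOR 2 = 1

1


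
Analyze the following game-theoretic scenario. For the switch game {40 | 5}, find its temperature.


The game is {40 | 5}, a switch {a | b} with numbers a > b.
Cooling {a | b} by t gives {a - t | b + t}, which stops being hot when a - t = b + t, i.e. at t = (a - b)/2. So the temperature of a switch is (a - b)/2.
Temperature = (Left option - Right option) / 2
= (40 - (5)) / 2
= 35 / 2
= 35/2

35/2


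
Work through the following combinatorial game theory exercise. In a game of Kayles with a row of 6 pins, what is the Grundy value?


Kayles: a move removes 1 or 2 adjacent pins from a contiguous row.
Removing pins from a row of k leaves two independent rows (a, b) with a + b = k - 1 (one pin) or a + b = k - 2 (two pins); an end removal gives a = 0.
By Sprague-Grundy, G(k) = mex{ G(a) XOR G(b) } over all these splits. G(0) = 0.
G(1): splits (0,0):0^0=0 -> mex({0}) = 1
G(2): splits (0,1):0^1=1 (0,0):0^0=0 -> mex({0, 1}) = 2
G(3): splits (0,2):0^2=2 (1,1):1^1=0 (0,1):0^1=1 -> mex({0, 1, 2}) = 3
G(4): splits (0,3):0^3=3 (1,2):1^2=3 (0,2):0^2=2 (1,1):1^1=0 -> mex({0, 2, 3}) = 1
G(5): splits (0,4):0^1=1 (1,3):1^3=2 (2,2):2^2=0 (0,3):0^3=3 (1,2):1^2=3 -> mex({0, 1, 2, 3}) = 4
G(6) = mex({0, 1, 2, 4}) = 3
Therefore G(6) = 3.

3


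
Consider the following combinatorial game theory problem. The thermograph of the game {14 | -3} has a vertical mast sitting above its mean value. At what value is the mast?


Game = {14 | -3}, a switch {a | b} with numbers a > b.
Its thermograph has left wall a - t and right wall b + t, which meet at t = (a - b)/2, where both equal (a + b)/2. So the mast (mean value) is at (a + b)/2.
Mean = (14 + (-3))/2 = 11/2 = 11/2

11/2


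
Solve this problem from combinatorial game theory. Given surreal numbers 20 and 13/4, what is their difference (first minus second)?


x = 20, y = 13/4
Converting to common denominator: 4
x = 80/4, y = 13/4
x - y = 20 - 13/4 = 67/4

67/4


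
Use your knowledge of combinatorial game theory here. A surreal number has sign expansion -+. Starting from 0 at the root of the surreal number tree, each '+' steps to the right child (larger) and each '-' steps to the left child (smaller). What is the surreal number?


Sign expansion: -+
Rule: track bounds (lo, hi), initially (-inf, +inf). On '+', the current value becomes lo and we move to the simplest number in (value, hi): value + 1 if hi = +inf, otherwise the midpoint (value + hi)/2. On '-', the current value becomes hi and we move to value - 1 if lo = -inf, otherwise the midpoint (lo + value)/2.
Start at 0.
Step 1: sign = -, move left. Bounds: (-inf, 0). Value = -1
Step 2: sign = +, move right. Bounds: (-1, 0). Value = -1/2
The surreal number with sign expansion -+ is -1/2.

-1/2


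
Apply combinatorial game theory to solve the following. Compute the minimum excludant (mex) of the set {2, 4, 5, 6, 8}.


Set = {2, 4, 5, 6, 8}
0 is NOT in the set. This is the mex.
mex = 0

0


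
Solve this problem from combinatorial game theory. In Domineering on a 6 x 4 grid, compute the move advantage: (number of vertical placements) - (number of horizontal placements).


Board is 6 x 4 (rows x cols).
Left (vertical) placements: (rows-1) * cols = 5 * 4 = 20
Right (horizontal) placements: rows * (cols-1) = 6 * 3 = 18
Advantage = Left - Right = 20 - 18 = 2

2


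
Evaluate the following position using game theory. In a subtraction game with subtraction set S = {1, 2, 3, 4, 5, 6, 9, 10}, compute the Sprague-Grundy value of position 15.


The subtraction set is S = {1, 2, 3, 4, 5, 6, 9, 10}.
G(k) = mex{ G(k - s) : s in S, s <= k }. We compute iteratively: G(0) = 0.
G(1) = mex({0}) = 1
G(2) = mex({0, 1}) = 2
G(3) = mex({0, 1, 2}) = 3
G(4) = mex({0, 1, 2, 3}) = 4
G(5) = mex({0, 1, 2, 3, 4}) = 5
G(6) = mex({0, 1, 2, 3, 4, 5}) = 6
G(7) = mex({1, 2, 3, 4, 5, 6}) = 0
G(8) = mex({0, 2, 3, 4, 5, 6}) = 1
G(9) = mex({0, 1, 3, 4, 5, 6}) = 2
G(10) = mex({0, 1, 2, 4, 5, 6}) = 3
G(11) = mex({0, 1, 2, 3, 5, 6}) = 4
G(12) = mex({0, 1, 2, 3, 4, 6}) = 5
G(13) = mex({0, 1, 2, 3, 4, 5}) = 6
G(14) = mex({1, 2, 3, 4, 5, 6}) = 0
G(15) = mex({0, 2, 3, 4, 5, 6}) = 1
Therefore G(15) = 1.

1


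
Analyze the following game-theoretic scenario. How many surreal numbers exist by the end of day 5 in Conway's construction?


Day 0: {|} = 0 is born. Count = 1.
Day n: the number of surreal numbers born by day n is 2^(n+1) - 1.
By day 0: 2^1 - 1 = 1
By day 1: 2^2 - 1 = 3
By day 2: 2^3 - 1 = 7
By day 3: 2^4 - 1 = 15
By day 4: 2^5 - 1 = 31
By day 5: 2^6 - 1 = 63
By day 5: 63 surreal numbers.

63


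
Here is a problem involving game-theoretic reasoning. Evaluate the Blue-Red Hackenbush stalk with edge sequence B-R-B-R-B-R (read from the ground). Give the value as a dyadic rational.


Edges (from ground): B-R-B-R-B-R
By Berlekamp's sign-expansion rule, a Blue-Red Hackenbush stalk has the value of the surreal number whose sign sequence is the edge sequence with B -> + and R -> -.
Sign sequence: +-+-+-
Trace the sign expansion in the surreal number tree, starting from 0:
Edge 1: B (sign +) -> bounds (0, +inf), value = 1
Edge 2: R (sign -) -> bounds (0, 1), value = 1/2
Edge 3: B (sign +) -> bounds (1/2, 1), value = 3/4
Edge 4: R (sign -) -> bounds (1/2, 3/4), value = 5/8
Edge 5: B (sign +) -> bounds (5/8, 3/4), value = 11/16
Edge 6: R (sign -) -> bounds (5/8, 11/16), value = 21/32
Game value = 21/32

21/32


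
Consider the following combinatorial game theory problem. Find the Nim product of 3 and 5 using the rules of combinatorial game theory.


Nim multiplication is bilinear over XOR: (u XOR v) * w = (u*w) XOR (v*w).
So we split each operand into its bit components and XOR the pairwise Nim products.
3 = 1 + 2 (as XOR of powers of 2).
5 = 1 + 4 (as XOR of powers of 2).
Using the standard Nim-product table on single bits:
  2*2 = 3,   2*4 = 8,   2*8 = 12,
  4*4 = 6,   4*8 = 11,  8*8 = 13,
and  1*x = x (identity), k*l = l*k (commutative).
Pairwise Nim products:
  1 * 1 = 1
  1 * 4 = 4
  2 * 1 = 2
  2 * 4 = 8
XOR them: 1 XOR 4 XOR 2 XOR 8 = 15.
Result: 3 * 5 = 15 (in Nim).

15


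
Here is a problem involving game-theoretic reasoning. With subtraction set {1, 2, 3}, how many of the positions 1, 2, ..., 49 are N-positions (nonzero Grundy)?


Subtraction set S = {1, 2, 3}, so G(n) = n mod 4.
G(n) = 0 when n is a multiple of 4.
Multiples of 4 in [1, 49]: 12
N-positions (nonzero Grundy) = 49 - 12 = 37

37


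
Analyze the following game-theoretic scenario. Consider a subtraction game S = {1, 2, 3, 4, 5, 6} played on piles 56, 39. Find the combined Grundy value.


Subtraction set: {1, 2, 3, 4, 5, 6}
For this subtraction set, G(n) = n mod 7 (period = max + 1 = 7).
Pile 1 (size 56): G(56) = 56 mod 7 = 0
Pile 2 (size 39): G(39) = 39 mod 7 = 4
Total Grundy value = XOR of all: 0 XOR 4 = 4

4


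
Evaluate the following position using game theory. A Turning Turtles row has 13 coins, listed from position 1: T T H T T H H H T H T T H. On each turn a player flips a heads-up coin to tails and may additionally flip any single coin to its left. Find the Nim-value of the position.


Coins: T T H T T H H H T H T T H
Key fact: a single head at position k behaves exactly like a Nim heap of size k (turning it to T and optionally flipping a coin at j < k corresponds to moving the heap from k to j, or to 0), and heads combine as a disjunctive sum (two heads at the same place would cancel, matching j XOR j = 0). So the Nim-value is the XOR of the 1-indexed positions of the heads.
Face-up positions (1-indexed): [3, 6, 7, 8, 10, 13]
XOR 0 with 3: 0 XOR 3 = 3
XOR 3 with 6: 3 XOR 6 = 5
XOR 5 with 7: 5 XOR 7 = 2
XOR 2 with 8: 2 XOR 8 = 10
XOR 10 with 10: 10 XOR 10 = 0
XOR 0 with 13: 0 XOR 13 = 13
Nim-value = 13

13


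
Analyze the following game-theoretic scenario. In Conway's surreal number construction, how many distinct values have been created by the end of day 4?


Day 0: {|} = 0 is born. Count = 1.
Day n: the number of surreal numbers born by day n is 2^(n+1) - 1.
By day 0: 2^1 - 1 = 1
By day 1: 2^2 - 1 = 3
By day 2: 2^3 - 1 = 7
By day 3: 2^4 - 1 = 15
By day 4: 2^5 - 1 = 31
By day 4: 31 surreal numbers.

31


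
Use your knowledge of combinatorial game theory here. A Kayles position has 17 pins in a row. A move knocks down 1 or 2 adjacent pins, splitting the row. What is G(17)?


Kayles: a move removes 1 or 2 adjacent pins from a contiguous row.
Removing pins from a row of k leaves two independent rows (a, b) with a + b = k - 1 (one pin) or a + b = k - 2 (two pins); an end removal gives a = 0.
By Sprague-Grundy, G(k) = mex{ G(a) XOR G(b) } over all these splits. G(0) = 0.
G(1): splits (0,0):0^0=0 -> mex({0}) = 1
G(2): splits (0,1):0^1=1 (0,0):0^0=0 -> mex({0, 1}) = 2
G(3): splits (0,2):0^2=2 (1,1):1^1=0 (0,1):0^1=1 -> mex({0, 1, 2}) = 3
G(4): splits (0,3):0^3=3 (1,2):1^2=3 (0,2):0^2=2 (1,1):1^1=0 -> mex({0, 2, 3}) = 1
G(5): splits (0,4):0^1=1 (1,3):1^3=2 (2,2):2^2=0 (0,3):0^3=3 (1,2):1^2=3 -> mex({0, 1, 2, 3}) = 4
G(6) = mex({0, 1, 2, 4}) = 3
G(7) = mex({0, 1, 3, 4, 5}) = 2
G(8) = mex({0, 2, 3, 5, 6}) = 1
G(9) = mex({0, 1, 2, 3, 6, 7}) = 4
G(10) = mex({0, 1, 3, 4, 5, 7}) = 2
G(11) = mex({0, 1, 2, 3, 4, 5}) = 6
G(12) = mex({0, 1, 2, 3, 5, 6, 7}) = 4
G(13) = mex({0, 2, 3, 4, 6, 7}) = 1
G(14) = mex({0, 1, 4, 5, 6, 7}) = 2
G(15) = mex({0, 1, 2, 3, 4, 5, 6}) = 7
G(16) = mex({0, 2, 3, 5, 6, 7}) = 1
G(17) = mex({0, 1, 2, 3, 5, 6, 7}) = 4
Therefore G(17) = 4.

4


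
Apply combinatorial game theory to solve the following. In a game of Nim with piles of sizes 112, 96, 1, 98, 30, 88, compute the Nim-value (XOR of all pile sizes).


We need the XOR (exclusive or) of all pile sizes.
After XOR-ing pile 1 (size 112): 0 XOR 112 = 112
After XOR-ing pile 2 (size 96): 112 XOR 96 = 16
After XOR-ing pile 3 (size 1): 16 XOR 1 = 17
After XOR-ing pile 4 (size 98): 17 XOR 98 = 115
After XOR-ing pile 5 (size 30): 115 XOR 30 = 109
After XOR-ing pile 6 (size 88): 109 XOR 88 = 53
The Nim-value of this position is 53.

53


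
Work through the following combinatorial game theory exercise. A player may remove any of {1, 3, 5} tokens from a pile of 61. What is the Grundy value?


The subtraction set is S = {1, 3, 5}.
G(k) = mex{ G(k - s) : s in S, s <= k }. We compute iteratively: G(0) = 0.
G(1) = mex({0}) = 1
G(2) = mex({1}) = 0
G(3) = mex({0}) = 1
G(4) = mex({1}) = 0
G(5) = mex({0}) = 1
G(6) = mex({1}) = 0
Observe that G(2)..G(6) = 0, 1, 0, 1, 0 repeats G(0)..G(4) = 0, 1, 0, 1, 0.
For k >= max(S) = 5, G(k) is determined by the previous 5 values G(k-5)..G(k-1); a window of 5 consecutive values has recurred shifted by 2, so by induction G(k + 2) = G(k) for all k >= 0: the sequence is periodic from the start with period 2.
One period: G(0..1) = 0, 1.
61 mod 2 = 1, so G(61) = G(1) = 1.

1


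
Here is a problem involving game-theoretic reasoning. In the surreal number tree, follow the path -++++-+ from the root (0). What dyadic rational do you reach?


Sign expansion: -++++-+
Rule: track bounds (lo, hi), initially (-inf, +inf). On '+', the current value becomes lo and we move to the simplest number in (value, hi): value + 1 if hi = +inf, otherwise the midpoint (value + hi)/2. On '-', the current value becomes hi and we move to value - 1 if lo = -inf, otherwise the midpoint (lo + value)/2.
Start at 0.
Step 1: sign = -, move left. Bounds: (-inf, 0). Value = -1
Step 2: sign = +, move right. Bounds: (-1, 0). Value = -1/2
Step 3: sign = +, move right. Bounds: (-1/2, 0). Value = -1/4
Step 4: sign = +, move right. Bounds: (-1/4, 0). Value = -1/8
Step 5: sign = +, move right. Bounds: (-1/8, 0). Value = -1/16
Step 6: sign = -, move left. Bounds: (-1/8, -1/16). Value = -3/32
Step 7: sign = +, move right. Bounds: (-3/32, -1/16). Value = -5/64
The surreal number with sign expansion -++++-+ is -5/64.

-5/64


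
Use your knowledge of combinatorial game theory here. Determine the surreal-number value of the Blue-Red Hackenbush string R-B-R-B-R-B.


Edges (from ground): R-B-R-B-R-B
By Berlekamp's sign-expansion rule, a Blue-Red Hackenbush stalk has the value of the surreal number whose sign sequence is the edge sequence with B -> + and R -> -.
Sign sequence: -+-+-+
Trace the sign expansion in the surreal number tree, starting from 0:
Edge 1: R (sign -) -> bounds (-inf, 0), value = -1
Edge 2: B (sign +) -> bounds (-1, 0), value = -1/2
Edge 3: R (sign -) -> bounds (-1, -1/2), value = -3/4
Edge 4: B (sign +) -> bounds (-3/4, -1/2), value = -5/8
Edge 5: R (sign -) -> bounds (-3/4, -5/8), value = -11/16
Edge 6: B (sign +) -> bounds (-11/16, -5/8), value = -21/32
Game value = -21/32

-21/32


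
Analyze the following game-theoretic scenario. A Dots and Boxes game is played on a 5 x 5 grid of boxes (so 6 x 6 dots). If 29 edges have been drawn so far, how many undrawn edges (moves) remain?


Grid: 5 x 5 boxes, i.e. 6 rows and 6 columns of dots.
Horizontal edges: (rows + 1) * cols = 6 * 5 = 30
Vertical edges: rows * (cols + 1) = 5 * 6 = 30
Total edges: 30 + 30 = 60
Edges drawn: 29
Remaining: 60 - 29 = 31

31


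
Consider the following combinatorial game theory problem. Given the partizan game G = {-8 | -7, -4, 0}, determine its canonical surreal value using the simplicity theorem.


Left options: {-8}, max = -8
Right options: {-7, -4, 0}, min = -7
All options are numbers and max(Left) < min(Right), so by the simplicity theorem the value is the simplest (earliest-born) number strictly between -8 and -7.
No integer lies strictly between -8 and -7, so the value is the dyadic rational m/2^k in the interval with the smallest k (then m odd); search k = 1, 2, ...:
Denominator 2: -15/2 lies strictly between -8 and -7 -- found.
The simplest number in the interval is -15/2.
Game value = -15/2

-15/2


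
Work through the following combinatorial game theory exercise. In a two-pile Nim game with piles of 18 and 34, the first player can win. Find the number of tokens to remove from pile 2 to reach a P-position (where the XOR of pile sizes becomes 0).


Piles: 18 and 34
Current XOR: 18 XOR 34 = 48 (non-zero, so this is an N-position).
To make the XOR zero, we need to find a move that balances the piles.
For pile 2 (size 34): target = 34 XOR 48 = 18
We reduce pile 2 from 34 to 18.
Tokens removed: 34 - 18 = 16
Verification: 18 XOR 18 = 0

16


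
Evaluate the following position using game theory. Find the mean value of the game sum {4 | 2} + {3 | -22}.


G1 = {4 | 2}, G2 = {3 | -22}
Each is a switch {a | b} with numbers a > b; its mean value is (a + b)/2, and mean value is additive over game sums: m(G1 + G2) = m(G1) + m(G2).
Mean of G1 = (4 + (2))/2 = 6/2 = 3
Mean of G2 = (3 + (-22))/2 = -19/2 = -19/2
Mean of G1 + G2 = 3 + -19/2 = -13/2

-13/2


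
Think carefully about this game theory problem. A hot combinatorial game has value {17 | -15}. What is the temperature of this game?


The game is {17 | -15}, a switch {a | b} with numbers a > b.
Cooling {a | b} by t gives {a - t | b + t}, which stops being hot when a - t = b + t, i.e. at t = (a - b)/2. So the temperature of a switch is (a - b)/2.
Temperature = (Left option - Right option) / 2
= (17 - (-15)) / 2
= 32 / 2
= 16

16


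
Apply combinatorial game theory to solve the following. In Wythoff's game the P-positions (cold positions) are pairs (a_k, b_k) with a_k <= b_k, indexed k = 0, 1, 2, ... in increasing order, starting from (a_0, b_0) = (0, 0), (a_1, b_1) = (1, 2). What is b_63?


By Wythoff's theorem, a_k = floor(k * phi) and b_k = floor(k * phi^2) = a_k + k, where phi = (1 + sqrt(5))/2 is the golden ratio.
phi = (1 + sqrt(5))/2 = 1.618034
phi^2 = phi + 1 = 2.618034
k = 63
k * phi^2 = 63 * 2.618034 = 164.936141
b_63 = floor(k * phi^2) = 164 (check: a_63 + k = 101 + 63 = 164)

164


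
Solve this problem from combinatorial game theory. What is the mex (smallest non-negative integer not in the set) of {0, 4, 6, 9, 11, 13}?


Set = {0, 4, 6, 9, 11, 13}
0 is in the set.
1 is NOT in the set. This is the mex.
mex = 1

1


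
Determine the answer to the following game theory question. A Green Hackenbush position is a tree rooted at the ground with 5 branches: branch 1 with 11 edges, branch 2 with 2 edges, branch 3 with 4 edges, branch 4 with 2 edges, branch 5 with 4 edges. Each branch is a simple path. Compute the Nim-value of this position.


The tree has 5 branches from the ground vertex.
In Green Hackenbush, the Nim-value of a simple path of length k is k.
Branch 1: length 11, Nim-value = 11
Branch 2: length 2, Nim-value = 2
Branch 3: length 4, Nim-value = 4
Branch 4: length 2, Nim-value = 2
Branch 5: length 4, Nim-value = 4
Total Nim-value = XOR of all branch values:
0 XOR 11 = 11
11 XOR 2 = 9
9 XOR 4 = 13
13 XOR 2 = 15
15 XOR 4 = 11
Nim-value of the tree = 11

11


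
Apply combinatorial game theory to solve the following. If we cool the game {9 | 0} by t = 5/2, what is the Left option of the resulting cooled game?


Original game: {9 | 0} (a switch {a | b} with a > b).
Cooling by t (for t below the temperature (a - b)/2 = 9/2) taxes each move by t: {a | b} cooled by t is {a - t | b + t}.
Cooling amount: t = 5/2
Cooled Left option: 9 - 5/2 = 13/2
Cooled Right option: 0 + 5/2 = 5/2
Cooled game: {13/2 | 5/2}
Left option = 13/2

13/2


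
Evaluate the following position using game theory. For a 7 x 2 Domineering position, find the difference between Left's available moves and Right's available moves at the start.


Board is 7 x 2 (rows x cols).
Left (vertical) placements: (rows-1) * cols = 6 * 2 = 12
Right (horizontal) placements: rows * (cols-1) = 7 * 1 = 7
Advantage = Left - Right = 12 - 7 = 5

5


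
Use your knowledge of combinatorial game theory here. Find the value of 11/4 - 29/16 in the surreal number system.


x = 11/4, y = 29/16
Converting to common denominator: 16
x = 44/16, y = 29/16
x - y = 11/4 - 29/16 = 15/16

15/16


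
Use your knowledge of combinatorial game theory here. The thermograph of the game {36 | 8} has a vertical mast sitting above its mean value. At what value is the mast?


Game = {36 | 8}, a switch {a | b} with numbers a > b.
Its thermograph has left wall a - t and right wall b + t, which meet at t = (a - b)/2, where both equal (a + b)/2. So the mast (mean value) is at (a + b)/2.
Mean = (36 + (8))/2 = 44/2 = 22

22


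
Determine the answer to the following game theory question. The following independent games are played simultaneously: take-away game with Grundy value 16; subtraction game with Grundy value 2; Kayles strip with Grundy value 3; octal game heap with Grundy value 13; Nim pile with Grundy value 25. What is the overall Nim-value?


By the Sprague-Grundy theorem, the Grundy value of a sum of games is the XOR of individual Grundy values.
take-away game: Grundy value = 16. Running XOR: 0 XOR 16 = 16
subtraction game: Grundy value = 2. Running XOR: 16 XOR 2 = 18
Kayles strip: Grundy value = 3. Running XOR: 18 XOR 3 = 17
octal game heap: Grundy value = 13. Running XOR: 17 XOR 13 = 28
Nim pile: Grundy value = 25. Running XOR: 28 XOR 25 = 5
The combined Grundy value is 5.

5


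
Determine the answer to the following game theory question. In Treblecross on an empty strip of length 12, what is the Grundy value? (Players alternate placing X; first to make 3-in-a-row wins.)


Treblecross: place X on empty cells; 3-in-a-row wins.
Playing within two cells of an existing X lets the opponent win at once, so sensible play treats the cells i-2..i+2 around each X as dead. The player left with no safe cell loses, so this is a normal-play take-away game on strips of safe cells.
Placing X at cell i (0-indexed) of a strip of k safe cells leaves independent strips of sizes max(0, i-2) and max(0, k-i-3). Hence G(k) = mex{ G(max(0,i-2)) XOR G(max(0,k-i-3)) : 0 <= i < k }, with G(0) = 0.
G(1): splits (0,0):0^0=0 -> mex({0}) = 1
G(2): splits (0,0):0^0=0 -> mex({0}) = 1
G(3): splits (0,0):0^0=0 -> mex({0}) = 1
G(4): splits (0,1):0^1=1 (0,0):0^0=0 -> mex({0, 1}) = 2
G(5): splits (0,2):0^1=1 (0,1):0^1=1 (0,0):0^0=0 -> mex({0, 1}) = 2
G(6) = mex({1}) = 0
G(7) = mex({0, 1, 2}) = 3
G(8) = mex({0, 1, 2}) = 3
G(9) = mex({0, 2}) = 1
G(10) = mex({0, 2, 3}) = 1
G(11) = mex({0, 3}) = 1
G(12) = mex({1, 3}) = 0
Therefore G(12) = 0.

0
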